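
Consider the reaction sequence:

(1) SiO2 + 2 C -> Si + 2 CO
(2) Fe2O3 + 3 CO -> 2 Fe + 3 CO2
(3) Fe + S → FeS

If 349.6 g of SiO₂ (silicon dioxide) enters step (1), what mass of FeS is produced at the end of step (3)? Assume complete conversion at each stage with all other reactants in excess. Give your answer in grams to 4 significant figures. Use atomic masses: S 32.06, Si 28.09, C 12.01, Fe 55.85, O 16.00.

681.9 g

M(SiO2) = 28.09 + 2(16.00) = 60.09 g/mol.
M(FeS) = 55.85 + 32.06 = 87.91 g/mol.
n(SiO2) = 349.6 / 60.09 = 5.8179 mol.
Reaction (1): SiO2→CO ratio 1:2 ⇒ n(CO) = 11.636 mol.
Reaction (2): CO→Fe ratio 3:2 ⇒ n(Fe) = 7.7573 mol.
Reaction (3): Fe→FeS ratio 1:1 ⇒ n(FeS) = 7.7573 mol.
Mass of FeS = 7.7573 × 87.91 = 681.94 g.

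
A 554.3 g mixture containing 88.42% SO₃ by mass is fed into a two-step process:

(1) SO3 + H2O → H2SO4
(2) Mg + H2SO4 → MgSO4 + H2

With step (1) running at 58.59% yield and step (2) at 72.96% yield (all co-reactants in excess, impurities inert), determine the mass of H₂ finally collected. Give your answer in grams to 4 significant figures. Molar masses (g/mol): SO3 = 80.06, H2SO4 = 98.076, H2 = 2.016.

5.276 g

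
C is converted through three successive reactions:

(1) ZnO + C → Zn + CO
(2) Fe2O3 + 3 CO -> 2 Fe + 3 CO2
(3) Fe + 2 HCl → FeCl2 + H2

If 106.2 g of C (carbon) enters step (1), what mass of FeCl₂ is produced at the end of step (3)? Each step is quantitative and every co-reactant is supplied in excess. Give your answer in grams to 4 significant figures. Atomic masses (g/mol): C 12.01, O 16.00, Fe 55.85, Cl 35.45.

M(C) = 12.01 g/mol.
M(FeCl2) = 55.85 + 2(35.45) = 126.75 g/mol.
n(C) = 106.2 / 12.01 = 8.8426 mol.
Reaction (1): C→CO ratio 1:1 ⇒ n(CO) = 8.8426 mol.
Reaction (2): CO→Fe ratio 3:2 ⇒ n(Fe) = 5.8951 mol.
Reaction (3): Fe→FeCl2 ratio 1:1 ⇒ n(FeCl2) = 5.8951 mol.
Mass of FeCl2 = 5.8951 × 126.75 = 747.20 g.

747.2 g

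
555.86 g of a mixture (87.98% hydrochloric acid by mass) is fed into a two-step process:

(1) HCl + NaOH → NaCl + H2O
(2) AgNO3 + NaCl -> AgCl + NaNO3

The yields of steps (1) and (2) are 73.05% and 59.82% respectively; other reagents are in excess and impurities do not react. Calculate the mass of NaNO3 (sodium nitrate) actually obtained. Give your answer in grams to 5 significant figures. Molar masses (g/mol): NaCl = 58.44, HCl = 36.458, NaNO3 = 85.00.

498.24 g

Pure HCl = 555.86 × 0.8798 = 489.046 g.
n(HCl) = 489.046 / 36.458 = 13.4139 mol.
Step 1 (HCl:NaCl = 1:1): theoretical n(NaCl) = 13.4139 mol; at 73.05% yield, n(NaCl) = 9.79889 mol.
Step 2 (NaCl:NaNO3 = 1:1): theoretical n(NaNO3) = 9.79889 mol, so theoretical mass = 9.79889 × 85.00 = 832.905 g.
At 59.82% yield, actual mass of NaNO3 = 832.905 × 0.5982 = 498.244 g.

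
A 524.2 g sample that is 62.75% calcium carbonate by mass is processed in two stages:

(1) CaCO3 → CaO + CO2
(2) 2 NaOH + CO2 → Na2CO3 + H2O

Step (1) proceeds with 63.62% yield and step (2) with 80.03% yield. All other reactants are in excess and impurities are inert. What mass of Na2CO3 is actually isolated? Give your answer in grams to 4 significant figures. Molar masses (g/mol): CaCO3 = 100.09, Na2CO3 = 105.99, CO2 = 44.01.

177.4 g

Pure CaCO3 = 524.2 × 0.6275 = 328.94 g.
n(CaCO3) = 328.94 / 100.09 = 3.2864 mol.
Step 1 (CaCO3:CO2 = 1:1): theoretical n(CO2) = 3.2864 mol; at 63.62% yield, n(CO2) = 2.0908 mol.
Step 2 (CO2:Na2CO3 = 1:1): theoretical n(Na2CO3) = 2.0908 mol, so theoretical mass = 2.0908 × 105.99 = 221.60 g.
At 80.03% yield, actual mass of Na2CO3 = 221.60 × 0.8003 = 177.35 g.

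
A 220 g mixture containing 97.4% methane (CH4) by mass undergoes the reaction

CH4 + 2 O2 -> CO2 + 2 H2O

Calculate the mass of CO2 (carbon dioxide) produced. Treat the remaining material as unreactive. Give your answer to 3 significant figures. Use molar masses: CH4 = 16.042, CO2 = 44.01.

Mass of pure CH4 = 220 g × 0.974 = 214.3 g.
n(CH4) = 214.3 g / 16.042 g/mol = 13.36 mol.
From the equation the CH4:CO2 mole ratio is 1:1, so n(CO2) = 13.36 × 1/1 = 13.36 mol.
Mass of CO2 = 13.36 mol × 44.01 g/mol = 587.9 g.

588 g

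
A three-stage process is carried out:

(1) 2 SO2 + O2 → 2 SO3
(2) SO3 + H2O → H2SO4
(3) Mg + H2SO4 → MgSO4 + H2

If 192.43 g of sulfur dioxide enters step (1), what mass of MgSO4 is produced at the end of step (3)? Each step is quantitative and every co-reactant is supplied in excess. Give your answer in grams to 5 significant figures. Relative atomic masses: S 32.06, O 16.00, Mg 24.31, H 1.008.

361.58 g

M(SO2) = 32.06 + 2(16.00) = 64.06 g/mol.
M(MgSO4) = 24.31 + 32.06 + 4(16.00) = 120.37 g/mol.
n(SO2) = 192.43 / 64.06 = 3.00390 mol.
Reaction (1): SO2→SO3 ratio 2:2 ⇒ n(SO3) = 3.00390 mol.
Reaction (2): SO3→H2SO4 ratio 1:1 ⇒ n(H2SO4) = 3.00390 mol.
Reaction (3): H2SO4→MgSO4 ratio 1:1 ⇒ n(MgSO4) = 3.00390 mol.
Mass of MgSO4 = 3.00390 × 120.37 = 361.580 g.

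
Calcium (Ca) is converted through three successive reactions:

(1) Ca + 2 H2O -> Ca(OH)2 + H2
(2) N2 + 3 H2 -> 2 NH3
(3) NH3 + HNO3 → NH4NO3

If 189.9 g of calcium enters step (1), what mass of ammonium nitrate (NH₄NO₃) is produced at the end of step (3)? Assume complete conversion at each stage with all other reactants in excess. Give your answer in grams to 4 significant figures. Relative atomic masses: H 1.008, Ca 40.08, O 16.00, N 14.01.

252.9 g

M(Ca) = 40.08 g/mol.
M(NH4NO3) = 2(14.01) + 4(1.008) + 3(16.00) = 80.052 g/mol.
n(Ca) = 189.9 / 40.08 = 4.7380 mol.
Reaction (1): Ca→H2 ratio 1:1 ⇒ n(H2) = 4.7380 mol.
Reaction (2): H2→NH3 ratio 3:2 ⇒ n(NH3) = 3.1587 mol.
Reaction (3): NH3→NH4NO3 ratio 1:1 ⇒ n(NH4NO3) = 3.1587 mol.
Mass of NH4NO3 = 3.1587 × 80.052 = 252.86 g.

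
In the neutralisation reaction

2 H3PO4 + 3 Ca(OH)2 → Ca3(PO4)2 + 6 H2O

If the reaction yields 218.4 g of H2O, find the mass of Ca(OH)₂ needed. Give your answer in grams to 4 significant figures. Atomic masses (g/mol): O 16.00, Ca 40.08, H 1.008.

449.1 g

M(H2O) = 2(1.008) + 16.00 = 18.016 g/mol.
M(Ca(OH)2) = 40.08 + 2(16.00) + 2(1.008) = 74.096 g/mol.
n(H2O) = 218.40 g / 18.016 g/mol = 12.123 mol.
From the equation the H2O:Ca(OH)2 mole ratio is 6:3, so n(Ca(OH)2) = 12.123 × 3/6 = 6.0613 mol.
Mass of Ca(OH)2 = 6.0613 mol × 74.096 g/mol = 449.12 g.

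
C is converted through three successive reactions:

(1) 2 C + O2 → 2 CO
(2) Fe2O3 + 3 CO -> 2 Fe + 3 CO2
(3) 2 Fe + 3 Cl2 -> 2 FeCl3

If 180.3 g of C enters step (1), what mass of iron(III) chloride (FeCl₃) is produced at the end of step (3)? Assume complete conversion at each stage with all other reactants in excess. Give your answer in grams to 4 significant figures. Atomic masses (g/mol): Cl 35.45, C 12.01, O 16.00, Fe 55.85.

1623 g

M(C) = 12.01 g/mol.
M(FeCl3) = 55.85 + 3(35.45) = 162.20 g/mol.
n(C) = 180.3 / 12.01 = 15.012 mol.
Reaction (1): C→CO ratio 2:2 ⇒ n(CO) = 15.012 mol.
Reaction (2): CO→Fe ratio 3:2 ⇒ n(Fe) = 10.008 mol.
Reaction (3): Fe→FeCl3 ratio 2:2 ⇒ n(FeCl3) = 10.008 mol.
Mass of FeCl3 = 10.008 × 162.20 = 1623.4 g.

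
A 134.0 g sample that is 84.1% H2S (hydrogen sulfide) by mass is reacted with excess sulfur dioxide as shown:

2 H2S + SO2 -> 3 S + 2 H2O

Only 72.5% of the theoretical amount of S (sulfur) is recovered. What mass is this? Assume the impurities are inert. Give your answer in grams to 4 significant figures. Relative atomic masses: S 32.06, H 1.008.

115.3 g

Pure H2S available = 134.0 g × 0.841 = 112.69 g.
M(H2S) = 2(1.008) + 32.06 = 34.076 g/mol.
M(S) = 32.06 g/mol.
n(H2S) = 112.69 g / 34.076 g/mol = 3.3071 mol.
From the equation the H2S:S mole ratio is 2:3, so n(S) = 3.3071 × 3/2 = 4.9607 mol.
Mass of S = 4.9607 mol × 32.06 g/mol = 159.04 g.
Actual mass collected = 159.04 g × 0.725 = 115.30 g.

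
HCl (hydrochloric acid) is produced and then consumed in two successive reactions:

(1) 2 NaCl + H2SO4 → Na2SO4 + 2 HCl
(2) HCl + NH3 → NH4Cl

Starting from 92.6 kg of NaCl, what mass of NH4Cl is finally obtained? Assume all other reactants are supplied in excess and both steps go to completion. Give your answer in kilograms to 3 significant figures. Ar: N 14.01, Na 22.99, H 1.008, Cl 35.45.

84.8 kg

M(NaCl) = 22.99 + 35.45 = 58.44 g/mol.
M(NH4Cl) = 14.01 + 4(1.008) + 35.45 = 53.492 g/mol.
92.6 kg = 92600 g.
n(NaCl) = 92600 / 58.44 = 1585 mol.
Step 1 gives a 2:2 ratio of NaCl to HCl, so n(HCl) = 1585 mol.
In step 2 the HCl:NH4Cl ratio is 1:1, so n(NH4Cl) = 1585 mol.
Mass of NH4Cl = 1585 × 53.492 = 84760 g = 84.8 kg.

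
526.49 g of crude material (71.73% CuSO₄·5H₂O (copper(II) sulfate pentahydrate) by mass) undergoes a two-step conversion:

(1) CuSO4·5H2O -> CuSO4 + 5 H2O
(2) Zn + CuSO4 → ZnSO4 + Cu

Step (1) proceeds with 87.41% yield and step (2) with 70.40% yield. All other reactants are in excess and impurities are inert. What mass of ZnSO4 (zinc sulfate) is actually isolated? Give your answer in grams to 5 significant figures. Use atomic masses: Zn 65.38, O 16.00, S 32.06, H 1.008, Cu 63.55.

Pure CuSO4·5H2O = 526.49 × 0.7173 = 377.651 g.
M(CuSO4·5H2O) = 63.55 + 32.06 + 9(16.00) + 10(1.008) = 249.69 g/mol.
M(ZnSO4) = 65.38 + 32.06 + 4(16.00) = 161.44 g/mol.
n(CuSO4·5H2O) = 377.651 / 249.69 = 1.51248 mol.
Step 1 (CuSO4·5H2O:CuSO4 = 1:1): theoretical n(CuSO4) = 1.51248 mol; at 87.41% yield, n(CuSO4) = 1.32206 mol.
Step 2 (CuSO4:ZnSO4 = 1:1): theoretical n(ZnSO4) = 1.32206 mol, so theoretical mass = 1.32206 × 161.44 = 213.433 g.
At 70.40% yield, actual mass of ZnSO4 = 213.433 × 0.7040 = 150.257 g.

150.26 g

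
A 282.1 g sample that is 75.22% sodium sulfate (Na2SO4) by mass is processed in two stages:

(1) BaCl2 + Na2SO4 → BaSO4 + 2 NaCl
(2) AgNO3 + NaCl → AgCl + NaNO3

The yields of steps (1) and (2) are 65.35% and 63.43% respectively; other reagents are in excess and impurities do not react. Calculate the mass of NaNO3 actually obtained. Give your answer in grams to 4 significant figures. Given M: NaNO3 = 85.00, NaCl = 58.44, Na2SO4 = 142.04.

105.3 g

Pure Na2SO4 = 282.1 × 0.7522 = 212.20 g.
n(Na2SO4) = 212.20 / 142.04 = 1.4939 mol.
Step 1 (Na2SO4:NaCl = 1:2): theoretical n(NaCl) = 2.9878 mol; at 65.35% yield, n(NaCl) = 1.9525 mol.
Step 2 (NaCl:NaNO3 = 1:1): theoretical n(NaNO3) = 1.9525 mol, so theoretical mass = 1.9525 × 85.00 = 165.97 g.
At 63.43% yield, actual mass of NaNO3 = 165.97 × 0.6343 = 105.27 g.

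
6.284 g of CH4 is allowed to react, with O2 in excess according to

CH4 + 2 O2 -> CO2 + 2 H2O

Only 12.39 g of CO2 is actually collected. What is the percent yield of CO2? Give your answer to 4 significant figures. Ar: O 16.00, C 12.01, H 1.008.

71.87 %

M(CH4) = 12.01 + 4(1.008) = 16.042 g/mol.
M(CO2) = 12.01 + 2(16.00) = 44.01 g/mol.
n(CH4) = 6.2840 g / 16.042 g/mol = 0.39172 mol.
From the equation the CH4:CO2 mole ratio is 1:1, so n(CO2) = 0.39172 × 1/1 = 0.39172 mol.
Mass of CO2 = 0.39172 mol × 44.01 g/mol = 17.240 g.
This is the theoretical yield. Percent yield = 12.39 g / 17.240 g × 100% = 71.869%.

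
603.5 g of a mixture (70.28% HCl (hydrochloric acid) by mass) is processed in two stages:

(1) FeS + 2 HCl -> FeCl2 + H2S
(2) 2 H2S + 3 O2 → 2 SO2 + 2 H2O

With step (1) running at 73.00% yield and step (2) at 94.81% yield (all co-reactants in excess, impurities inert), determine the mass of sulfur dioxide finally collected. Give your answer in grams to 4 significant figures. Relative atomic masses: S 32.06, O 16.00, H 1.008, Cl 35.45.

Pure HCl = 603.5 × 0.7028 = 424.14 g.
M(HCl) = 1.008 + 35.45 = 36.458 g/mol.
M(SO2) = 32.06 + 2(16.00) = 64.06 g/mol.
n(HCl) = 424.14 / 36.458 = 11.634 mol.
Step 1 (HCl:H2S = 2:1): theoretical n(H2S) = 5.8168 mol; at 73.00% yield, n(H2S) = 4.2463 mol.
Step 2 (H2S:SO2 = 2:2): theoretical n(SO2) = 4.2463 mol, so theoretical mass = 4.2463 × 64.06 = 272.02 g.
At 94.81% yield, actual mass of SO2 = 272.02 × 0.9481 = 257.90 g.

257.9 g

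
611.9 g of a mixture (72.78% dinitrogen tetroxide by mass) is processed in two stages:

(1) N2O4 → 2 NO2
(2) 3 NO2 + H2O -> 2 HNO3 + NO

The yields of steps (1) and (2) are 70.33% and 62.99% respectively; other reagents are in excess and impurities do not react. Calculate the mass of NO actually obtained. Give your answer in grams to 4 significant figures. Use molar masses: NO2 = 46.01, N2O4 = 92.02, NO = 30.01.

Pure N2O4 = 611.9 × 0.7278 = 445.34 g.
n(N2O4) = 445.34 / 92.02 = 4.8396 mol.
Step 1 (N2O4:NO2 = 1:2): theoretical n(NO2) = 9.6792 mol; at 70.33% yield, n(NO2) = 6.8074 mol.
Step 2 (NO2:NO = 3:1): theoretical n(NO) = 2.2691 mol, so theoretical mass = 2.2691 × 30.01 = 68.097 g.
At 62.99% yield, actual mass of NO = 68.097 × 0.6299 = 42.894 g.

42.89 g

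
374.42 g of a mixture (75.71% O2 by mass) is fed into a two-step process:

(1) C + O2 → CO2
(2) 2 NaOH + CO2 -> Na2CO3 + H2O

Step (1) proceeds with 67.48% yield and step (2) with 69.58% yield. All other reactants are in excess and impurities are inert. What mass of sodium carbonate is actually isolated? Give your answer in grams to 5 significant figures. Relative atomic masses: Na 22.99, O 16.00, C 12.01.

440.85 g

Pure O2 = 374.42 × 0.7571 = 283.473 g.
M(O2) = 2(16.00) = 32.00 g/mol.
M(Na2CO3) = 2(22.99) + 12.01 + 3(16.00) = 105.99 g/mol.
n(O2) = 283.473 / 32.00 = 8.85854 mol.
Step 1 (O2:CO2 = 1:1): theoretical n(CO2) = 8.85854 mol; at 67.48% yield, n(CO2) = 5.97774 mol.
Step 2 (CO2:Na2CO3 = 1:1): theoretical n(Na2CO3) = 5.97774 mol, so theoretical mass = 5.97774 × 105.99 = 633.581 g.
At 69.58% yield, actual mass of Na2CO3 = 633.581 × 0.6958 = 440.846 g.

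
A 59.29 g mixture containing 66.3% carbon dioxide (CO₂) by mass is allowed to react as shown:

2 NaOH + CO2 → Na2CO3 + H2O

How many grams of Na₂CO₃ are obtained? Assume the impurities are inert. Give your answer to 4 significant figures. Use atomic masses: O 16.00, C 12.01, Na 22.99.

94.67 g

Mass of pure CO2 = 59.29 g × 0.663 = 39.309 g.
M(CO2) = 12.01 + 2(16.00) = 44.01 g/mol.
M(Na2CO3) = 2(22.99) + 12.01 + 3(16.00) = 105.99 g/mol.
n(CO2) = 39.309 g / 44.01 g/mol = 0.89319 mol.
From the equation the CO2:Na2CO3 mole ratio is 1:1, so n(Na2CO3) = 0.89319 × 1/1 = 0.89319 mol.
Mass of Na2CO3 = 0.89319 mol × 105.99 g/mol = 94.669 g.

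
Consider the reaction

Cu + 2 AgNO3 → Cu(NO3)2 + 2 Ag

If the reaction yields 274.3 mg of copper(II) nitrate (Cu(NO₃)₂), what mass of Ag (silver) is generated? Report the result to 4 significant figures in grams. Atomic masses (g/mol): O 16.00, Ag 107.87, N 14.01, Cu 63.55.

0.3155 g

M(Cu(NO3)2) = 63.55 + 2(14.01) + 6(16.00) = 187.57 g/mol.
M(Ag) = 107.87 g/mol.
Convert: 274.3 mg = 0.27430 g.
n(Cu(NO3)2) = 0.27430 g / 187.57 g/mol = 0.0014624 mol.
From the equation the Cu(NO3)2:Ag mole ratio is 1:2, so n(Ag) = 0.0014624 × 2/1 = 0.0029248 mol.
Mass of Ag = 0.0029248 mol × 107.87 g/mol = 0.31550 g.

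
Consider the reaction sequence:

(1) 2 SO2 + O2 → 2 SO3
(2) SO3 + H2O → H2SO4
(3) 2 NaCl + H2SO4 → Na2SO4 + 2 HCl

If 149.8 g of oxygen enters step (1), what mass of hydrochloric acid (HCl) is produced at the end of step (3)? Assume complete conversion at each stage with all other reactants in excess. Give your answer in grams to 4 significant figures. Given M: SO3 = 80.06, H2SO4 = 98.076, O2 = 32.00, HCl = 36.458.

n(O2) = 149.8 / 32.00 = 4.6813 mol.
Reaction (1): O2→SO3 ratio 1:2 ⇒ n(SO3) = 9.3625 mol.
Reaction (2): SO3→H2SO4 ratio 1:1 ⇒ n(H2SO4) = 9.3625 mol.
Reaction (3): H2SO4→HCl ratio 1:2 ⇒ n(HCl) = 18.725 mol.
Mass of HCl = 18.725 × 36.458 = 682.68 g.

682.7 g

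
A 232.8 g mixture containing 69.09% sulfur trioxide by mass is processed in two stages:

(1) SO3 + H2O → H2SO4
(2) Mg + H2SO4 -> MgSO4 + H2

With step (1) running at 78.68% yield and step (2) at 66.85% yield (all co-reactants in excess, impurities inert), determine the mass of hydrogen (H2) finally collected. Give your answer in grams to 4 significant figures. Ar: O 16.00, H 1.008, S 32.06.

Pure SO3 = 232.8 × 0.6909 = 160.84 g.
M(SO3) = 32.06 + 3(16.00) = 80.06 g/mol.
M(H2) = 2(1.008) = 2.016 g/mol.
n(SO3) = 160.84 / 80.06 = 2.0090 mol.
Step 1 (SO3:H2SO4 = 1:1): theoretical n(H2SO4) = 2.0090 mol; at 78.68% yield, n(H2SO4) = 1.5807 mol.
Step 2 (H2SO4:H2 = 1:1): theoretical n(H2) = 1.5807 mol, so theoretical mass = 1.5807 × 2.016 = 3.1867 g.
At 66.85% yield, actual mass of H2 = 3.1867 × 0.6685 = 2.1303 g.

2.130 g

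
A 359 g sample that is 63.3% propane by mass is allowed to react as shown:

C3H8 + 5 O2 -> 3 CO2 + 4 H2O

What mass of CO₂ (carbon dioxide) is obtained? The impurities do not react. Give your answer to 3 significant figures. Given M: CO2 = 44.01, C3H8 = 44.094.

Mass of pure C3H8 = 359 g × 0.633 = 227.2 g.
n(C3H8) = 227.2 g / 44.094 g/mol = 5.154 mol.
From the equation the C3H8:CO2 mole ratio is 1:3, so n(CO2) = 5.154 × 3/1 = 15.46 mol.
Mass of CO2 = 15.46 mol × 44.01 g/mol = 680.4 g.

680 g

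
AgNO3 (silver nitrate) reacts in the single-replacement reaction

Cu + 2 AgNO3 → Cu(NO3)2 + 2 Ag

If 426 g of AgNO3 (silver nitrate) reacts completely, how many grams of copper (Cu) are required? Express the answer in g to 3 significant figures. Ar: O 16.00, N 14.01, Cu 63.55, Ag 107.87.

M(AgNO3) = 107.87 + 14.01 + 3(16.00) = 169.88 g/mol.
M(Cu) = 63.55 g/mol.
n(AgNO3) = 426.0 g / 169.88 g/mol = 2.508 mol.
From the equation the AgNO3:Cu mole ratio is 2:1, so n(Cu) = 2.508 × 1/2 = 1.254 mol.
Mass of Cu = 1.254 mol × 63.55 g/mol = 79.68 g.

79.7 g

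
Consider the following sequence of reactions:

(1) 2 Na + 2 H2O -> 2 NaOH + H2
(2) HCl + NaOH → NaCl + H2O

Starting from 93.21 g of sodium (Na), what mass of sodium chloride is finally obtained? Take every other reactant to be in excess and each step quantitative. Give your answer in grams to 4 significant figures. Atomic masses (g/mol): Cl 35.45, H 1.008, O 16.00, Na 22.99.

M(Na) = 22.99 g/mol.
M(NaCl) = 22.99 + 35.45 = 58.44 g/mol.
n(Na) = 93.210 / 22.99 = 4.0544 mol.
Step 1 gives a 2:2 ratio of Na to NaOH, so n(NaOH) = 4.0544 mol.
In step 2 the NaOH:NaCl ratio is 1:1, so n(NaCl) = 4.0544 mol.
Mass of NaCl = 4.0544 × 58.44 = 236.94 g.

236.9 g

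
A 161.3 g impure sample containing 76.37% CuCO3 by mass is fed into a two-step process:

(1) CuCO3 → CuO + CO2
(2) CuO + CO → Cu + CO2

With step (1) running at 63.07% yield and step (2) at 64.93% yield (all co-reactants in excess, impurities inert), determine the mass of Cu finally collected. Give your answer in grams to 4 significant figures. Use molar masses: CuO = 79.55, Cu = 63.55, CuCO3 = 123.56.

25.95 g

Pure CuCO3 = 161.3 × 0.7637 = 123.18 g.
n(CuCO3) = 123.18 / 123.56 = 0.99696 mol.
Step 1 (CuCO3:CuO = 1:1): theoretical n(CuO) = 0.99696 mol; at 63.07% yield, n(CuO) = 0.62878 mol.
Step 2 (CuO:Cu = 1:1): theoretical n(Cu) = 0.62878 mol, so theoretical mass = 0.62878 × 63.55 = 39.959 g.
At 64.93% yield, actual mass of Cu = 39.959 × 0.6493 = 25.946 g.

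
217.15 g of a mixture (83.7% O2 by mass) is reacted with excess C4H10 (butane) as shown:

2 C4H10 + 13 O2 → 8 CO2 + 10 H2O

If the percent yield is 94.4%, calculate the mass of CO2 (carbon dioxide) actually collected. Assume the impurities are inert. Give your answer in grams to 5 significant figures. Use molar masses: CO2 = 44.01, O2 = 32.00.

145.21 g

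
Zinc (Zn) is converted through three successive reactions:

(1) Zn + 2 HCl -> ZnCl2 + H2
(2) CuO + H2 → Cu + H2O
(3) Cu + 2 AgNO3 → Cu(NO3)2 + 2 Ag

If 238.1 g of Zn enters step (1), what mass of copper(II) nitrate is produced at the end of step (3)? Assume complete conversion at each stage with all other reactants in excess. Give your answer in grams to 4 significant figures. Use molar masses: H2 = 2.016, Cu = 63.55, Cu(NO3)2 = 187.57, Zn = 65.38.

683.1 g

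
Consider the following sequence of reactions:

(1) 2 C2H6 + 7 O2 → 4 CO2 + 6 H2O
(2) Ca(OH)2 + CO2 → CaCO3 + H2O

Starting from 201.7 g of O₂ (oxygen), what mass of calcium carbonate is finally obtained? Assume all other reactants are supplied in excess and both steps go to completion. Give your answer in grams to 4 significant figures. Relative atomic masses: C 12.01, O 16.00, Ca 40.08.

M(O2) = 2(16.00) = 32.00 g/mol.
M(CaCO3) = 40.08 + 12.01 + 3(16.00) = 100.09 g/mol.
n(O2) = 201.70 / 32.00 = 6.3031 mol.
Step 1 gives a 7:4 ratio of O2 to CO2, so n(CO2) = 3.6018 mol.
In step 2 the CO2:CaCO3 ratio is 1:1, so n(CaCO3) = 3.6018 mol.
Mass of CaCO3 = 3.6018 × 100.09 = 360.50 g.

360.5 g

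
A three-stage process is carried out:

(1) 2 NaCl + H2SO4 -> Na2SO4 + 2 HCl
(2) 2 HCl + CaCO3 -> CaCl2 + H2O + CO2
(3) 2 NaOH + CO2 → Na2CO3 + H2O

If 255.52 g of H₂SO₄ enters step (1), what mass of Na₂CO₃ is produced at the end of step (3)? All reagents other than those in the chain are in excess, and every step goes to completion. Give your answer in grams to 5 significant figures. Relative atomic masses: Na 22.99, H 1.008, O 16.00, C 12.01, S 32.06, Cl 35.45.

M(H2SO4) = 2(1.008) + 32.06 + 4(16.00) = 98.076 g/mol.
M(Na2CO3) = 2(22.99) + 12.01 + 3(16.00) = 105.99 g/mol.
n(H2SO4) = 255.52 / 98.076 = 2.60533 mol.
Reaction (1): H2SO4→HCl ratio 1:2 ⇒ n(HCl) = 5.21065 mol.
Reaction (2): HCl→CO2 ratio 2:1 ⇒ n(CO2) = 2.60533 mol.
Reaction (3): CO2→Na2CO3 ratio 1:1 ⇒ n(Na2CO3) = 2.60533 mol.
Mass of Na2CO3 = 2.60533 × 105.99 = 276.139 g.

276.14 g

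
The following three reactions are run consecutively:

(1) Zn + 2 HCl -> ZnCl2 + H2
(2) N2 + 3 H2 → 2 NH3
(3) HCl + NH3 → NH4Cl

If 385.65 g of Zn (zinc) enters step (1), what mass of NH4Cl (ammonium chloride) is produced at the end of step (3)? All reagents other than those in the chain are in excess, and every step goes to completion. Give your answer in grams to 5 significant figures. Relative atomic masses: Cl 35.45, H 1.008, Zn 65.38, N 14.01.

M(Zn) = 65.38 g/mol.
M(NH4Cl) = 14.01 + 4(1.008) + 35.45 = 53.492 g/mol.
n(Zn) = 385.65 / 65.38 = 5.89859 mol.
Reaction (1): Zn→H2 ratio 1:1 ⇒ n(H2) = 5.89859 mol.
Reaction (2): H2→NH3 ratio 3:2 ⇒ n(NH3) = 3.93240 mol.
Reaction (3): NH3→NH4Cl ratio 1:1 ⇒ n(NH4Cl) = 3.93240 mol.
Mass of NH4Cl = 3.93240 × 53.492 = 210.352 g.

210.35 g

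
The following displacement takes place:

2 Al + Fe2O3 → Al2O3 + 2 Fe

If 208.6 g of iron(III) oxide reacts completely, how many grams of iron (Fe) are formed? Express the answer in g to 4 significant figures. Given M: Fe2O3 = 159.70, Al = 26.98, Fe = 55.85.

145.9 g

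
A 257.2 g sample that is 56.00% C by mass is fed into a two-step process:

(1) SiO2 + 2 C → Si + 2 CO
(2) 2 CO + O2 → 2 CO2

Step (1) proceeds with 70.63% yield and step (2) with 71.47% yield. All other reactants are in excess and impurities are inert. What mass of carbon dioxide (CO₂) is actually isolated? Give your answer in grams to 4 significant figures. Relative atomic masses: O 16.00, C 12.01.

266.4 g

Pure C = 257.2 × 0.5600 = 144.03 g.
M(C) = 12.01 g/mol.
M(CO2) = 12.01 + 2(16.00) = 44.01 g/mol.
n(C) = 144.03 / 12.01 = 11.993 mol.
Step 1 (C:CO = 2:2): theoretical n(CO) = 11.993 mol; at 70.63% yield, n(CO) = 8.4704 mol.
Step 2 (CO:CO2 = 2:2): theoretical n(CO2) = 8.4704 mol, so theoretical mass = 8.4704 × 44.01 = 372.78 g.
At 71.47% yield, actual mass of CO2 = 372.78 × 0.7147 = 266.43 g.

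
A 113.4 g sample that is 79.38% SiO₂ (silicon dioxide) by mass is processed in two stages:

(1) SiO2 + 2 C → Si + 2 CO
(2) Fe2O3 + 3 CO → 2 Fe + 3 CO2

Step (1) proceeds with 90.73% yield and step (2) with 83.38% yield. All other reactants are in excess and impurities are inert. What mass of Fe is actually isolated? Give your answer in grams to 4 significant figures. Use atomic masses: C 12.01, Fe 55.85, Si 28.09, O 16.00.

Pure SiO2 = 113.4 × 0.7938 = 90.017 g.
M(SiO2) = 28.09 + 2(16.00) = 60.09 g/mol.
M(Fe) = 55.85 g/mol.
n(SiO2) = 90.017 / 60.09 = 1.4980 mol.
Step 1 (SiO2:CO = 1:2): theoretical n(CO) = 2.9961 mol; at 90.73% yield, n(CO) = 2.7183 mol.
Step 2 (CO:Fe = 3:2): theoretical n(Fe) = 1.8122 mol, so theoretical mass = 1.8122 × 55.85 = 101.21 g.
At 83.38% yield, actual mass of Fe = 101.21 × 0.8338 = 84.391 g.

84.39 g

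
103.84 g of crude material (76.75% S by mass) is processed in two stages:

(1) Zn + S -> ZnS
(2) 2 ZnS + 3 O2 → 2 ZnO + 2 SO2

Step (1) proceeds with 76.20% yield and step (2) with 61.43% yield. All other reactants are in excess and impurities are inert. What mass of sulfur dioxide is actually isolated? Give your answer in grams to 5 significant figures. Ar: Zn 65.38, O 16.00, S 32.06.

74.542 g

Pure S = 103.84 × 0.7675 = 79.6972 g.
M(S) = 32.06 g/mol.
M(SO2) = 32.06 + 2(16.00) = 64.06 g/mol.
n(S) = 79.6972 / 32.06 = 2.48588 mol.
Step 1 (S:ZnS = 1:1): theoretical n(ZnS) = 2.48588 mol; at 76.20% yield, n(ZnS) = 1.89424 mol.
Step 2 (ZnS:SO2 = 2:2): theoretical n(SO2) = 1.89424 mol, so theoretical mass = 1.89424 × 64.06 = 121.345 g.
At 61.43% yield, actual mass of SO2 = 121.345 × 0.6143 = 74.5422 g.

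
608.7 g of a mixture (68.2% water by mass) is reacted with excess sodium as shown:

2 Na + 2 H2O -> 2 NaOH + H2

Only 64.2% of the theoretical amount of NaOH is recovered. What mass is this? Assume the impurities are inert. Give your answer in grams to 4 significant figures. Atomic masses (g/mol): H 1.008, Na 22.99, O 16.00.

591.7 g

Pure H2O available = 608.7 g × 0.682 = 415.13 g.
M(H2O) = 2(1.008) + 16.00 = 18.016 g/mol.
M(NaOH) = 22.99 + 16.00 + 1.008 = 39.998 g/mol.
n(H2O) = 415.13 g / 18.016 g/mol = 23.042 mol.
From the equation the H2O:NaOH mole ratio is 2:2, so n(NaOH) = 23.042 × 2/2 = 23.042 mol.
Mass of NaOH = 23.042 mol × 39.998 g/mol = 921.65 g.
Actual mass collected = 921.65 g × 0.642 = 591.70 g.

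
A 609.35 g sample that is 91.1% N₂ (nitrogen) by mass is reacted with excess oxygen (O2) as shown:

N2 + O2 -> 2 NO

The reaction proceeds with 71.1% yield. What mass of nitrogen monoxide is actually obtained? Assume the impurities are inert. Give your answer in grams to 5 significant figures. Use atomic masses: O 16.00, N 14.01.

Pure N2 available = 609.35 g × 0.911 = 555.118 g.
M(N2) = 2(14.01) = 28.02 g/mol.
M(NO) = 14.01 + 16.00 = 30.01 g/mol.
n(N2) = 555.118 g / 28.02 g/mol = 19.8115 mol.
From the equation the N2:NO mole ratio is 1:2, so n(NO) = 19.8115 × 2/1 = 39.6230 mol.
Mass of NO = 39.6230 mol × 30.01 g/mol = 1189.09 g.
Actual mass collected = 1189.09 g × 0.711 = 845.440 g.

845.44 g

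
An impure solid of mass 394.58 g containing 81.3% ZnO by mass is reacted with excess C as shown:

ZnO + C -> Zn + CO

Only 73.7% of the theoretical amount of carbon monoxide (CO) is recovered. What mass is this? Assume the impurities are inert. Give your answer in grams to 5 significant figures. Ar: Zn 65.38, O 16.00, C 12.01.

81.375 g

Pure ZnO available = 394.58 g × 0.813 = 320.794 g.
M(ZnO) = 65.38 + 16.00 = 81.38 g/mol.
M(CO) = 12.01 + 16.00 = 28.01 g/mol.
n(ZnO) = 320.794 g / 81.38 g/mol = 3.94192 mol.
From the equation the ZnO:CO mole ratio is 1:1, so n(CO) = 3.94192 × 1/1 = 3.94192 mol.
Mass of CO = 3.94192 mol × 28.01 g/mol = 110.413 g.
Actual mass collected = 110.413 g × 0.737 = 81.3745 g.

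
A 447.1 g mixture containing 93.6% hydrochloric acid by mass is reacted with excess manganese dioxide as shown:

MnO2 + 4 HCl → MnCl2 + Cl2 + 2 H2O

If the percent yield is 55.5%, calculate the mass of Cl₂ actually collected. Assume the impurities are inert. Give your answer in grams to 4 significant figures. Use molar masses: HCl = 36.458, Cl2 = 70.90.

Pure HCl available = 447.1 g × 0.936 = 418.49 g.
n(HCl) = 418.49 g / 36.458 g/mol = 11.479 mol.
From the equation the HCl:Cl2 mole ratio is 4:1, so n(Cl2) = 11.479 × 1/4 = 2.8696 mol.
Mass of Cl2 = 2.8696 mol × 70.90 g/mol = 203.46 g.
Actual mass collected = 203.46 g × 0.555 = 112.92 g.

112.9 g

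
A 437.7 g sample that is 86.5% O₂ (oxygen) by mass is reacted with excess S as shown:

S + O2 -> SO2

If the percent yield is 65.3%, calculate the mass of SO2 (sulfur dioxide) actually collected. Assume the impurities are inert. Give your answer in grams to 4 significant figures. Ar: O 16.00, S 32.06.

494.9 g

Pure O2 available = 437.7 g × 0.865 = 378.61 g.
M(O2) = 2(16.00) = 32.00 g/mol.
M(SO2) = 32.06 + 2(16.00) = 64.06 g/mol.
n(O2) = 378.61 g / 32.00 g/mol = 11.832 mol.
From the equation the O2:SO2 mole ratio is 1:1, so n(SO2) = 11.832 × 1/1 = 11.832 mol.
Mass of SO2 = 11.832 mol × 64.06 g/mol = 757.93 g.
Actual mass collected = 757.93 g × 0.653 = 494.93 g.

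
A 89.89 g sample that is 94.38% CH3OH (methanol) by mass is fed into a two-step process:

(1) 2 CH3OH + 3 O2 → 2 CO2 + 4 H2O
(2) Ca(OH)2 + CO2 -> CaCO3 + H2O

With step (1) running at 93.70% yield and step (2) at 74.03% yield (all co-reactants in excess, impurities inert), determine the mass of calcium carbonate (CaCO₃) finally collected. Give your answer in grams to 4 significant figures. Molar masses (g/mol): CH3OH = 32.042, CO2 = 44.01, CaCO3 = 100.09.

183.8 g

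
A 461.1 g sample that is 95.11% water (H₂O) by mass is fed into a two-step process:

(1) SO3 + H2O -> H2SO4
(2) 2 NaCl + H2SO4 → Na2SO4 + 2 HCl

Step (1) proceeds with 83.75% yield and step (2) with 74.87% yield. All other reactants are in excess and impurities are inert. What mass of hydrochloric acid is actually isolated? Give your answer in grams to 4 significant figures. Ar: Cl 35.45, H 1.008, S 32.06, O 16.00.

1113 g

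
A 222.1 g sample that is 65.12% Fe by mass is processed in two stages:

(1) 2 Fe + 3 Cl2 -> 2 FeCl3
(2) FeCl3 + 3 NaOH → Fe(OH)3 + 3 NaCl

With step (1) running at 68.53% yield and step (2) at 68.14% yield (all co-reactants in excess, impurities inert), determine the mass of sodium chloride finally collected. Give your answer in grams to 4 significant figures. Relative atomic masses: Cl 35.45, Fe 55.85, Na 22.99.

Pure Fe = 222.1 × 0.6512 = 144.63 g.
M(Fe) = 55.85 g/mol.
M(NaCl) = 22.99 + 35.45 = 58.44 g/mol.
n(Fe) = 144.63 / 55.85 = 2.5896 mol.
Step 1 (Fe:FeCl3 = 2:2): theoretical n(FeCl3) = 2.5896 mol; at 68.53% yield, n(FeCl3) = 1.7747 mol.
Step 2 (FeCl3:NaCl = 1:3): theoretical n(NaCl) = 5.3240 mol, so theoretical mass = 5.3240 × 58.44 = 311.14 g.
At 68.14% yield, actual mass of NaCl = 311.14 × 0.6814 = 212.01 g.

212.0 g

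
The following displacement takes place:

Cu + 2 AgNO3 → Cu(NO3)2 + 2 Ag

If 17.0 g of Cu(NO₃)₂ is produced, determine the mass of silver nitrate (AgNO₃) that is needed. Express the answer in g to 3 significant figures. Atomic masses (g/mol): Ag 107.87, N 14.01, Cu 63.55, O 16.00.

M(Cu(NO3)2) = 63.55 + 2(14.01) + 6(16.00) = 187.57 g/mol.
M(AgNO3) = 107.87 + 14.01 + 3(16.00) = 169.88 g/mol.
n(Cu(NO3)2) = 17.00 g / 187.57 g/mol = 0.09063 mol.
From the equation the Cu(NO3)2:AgNO3 mole ratio is 1:2, so n(AgNO3) = 0.09063 × 2/1 = 0.1813 mol.
Mass of AgNO3 = 0.1813 mol × 169.88 g/mol = 30.79 g.

30.8 g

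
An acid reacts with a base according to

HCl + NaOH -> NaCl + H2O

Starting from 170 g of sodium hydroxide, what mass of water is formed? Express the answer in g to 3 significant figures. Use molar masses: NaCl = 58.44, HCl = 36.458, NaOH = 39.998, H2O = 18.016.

76.6 g

n(NaOH) = 170.0 g / 39.998 g/mol = 4.250 mol.
From the equation the NaOH:H2O mole ratio is 1:1, so n(H2O) = 4.250 × 1/1 = 4.250 mol.
Mass of H2O = 4.250 mol × 18.016 g/mol = 76.57 g.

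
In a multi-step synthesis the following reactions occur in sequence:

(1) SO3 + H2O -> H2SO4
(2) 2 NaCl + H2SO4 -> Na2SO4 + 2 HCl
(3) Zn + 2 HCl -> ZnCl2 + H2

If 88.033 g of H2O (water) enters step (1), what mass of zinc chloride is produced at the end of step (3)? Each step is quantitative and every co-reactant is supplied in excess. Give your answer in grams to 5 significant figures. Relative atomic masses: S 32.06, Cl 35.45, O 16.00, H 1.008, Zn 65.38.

665.92 g

M(H2O) = 2(1.008) + 16.00 = 18.016 g/mol.
M(ZnCl2) = 65.38 + 2(35.45) = 136.28 g/mol.
n(H2O) = 88.033 / 18.016 = 4.88638 mol.
Reaction (1): H2O→H2SO4 ratio 1:1 ⇒ n(H2SO4) = 4.88638 mol.
Reaction (2): H2SO4→HCl ratio 1:2 ⇒ n(HCl) = 9.77276 mol.
Reaction (3): HCl→ZnCl2 ratio 2:1 ⇒ n(ZnCl2) = 4.88638 mol.
Mass of ZnCl2 = 4.88638 × 136.28 = 665.916 g.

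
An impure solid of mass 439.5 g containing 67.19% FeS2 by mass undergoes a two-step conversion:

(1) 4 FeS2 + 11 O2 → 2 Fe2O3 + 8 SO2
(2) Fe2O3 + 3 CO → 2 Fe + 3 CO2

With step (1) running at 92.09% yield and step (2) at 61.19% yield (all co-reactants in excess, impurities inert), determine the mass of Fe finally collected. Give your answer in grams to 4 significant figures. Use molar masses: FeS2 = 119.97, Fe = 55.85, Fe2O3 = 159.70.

77.47 g

Pure FeS2 = 439.5 × 0.6719 = 295.30 g.
n(FeS2) = 295.30 / 119.97 = 2.4614 mol.
Step 1 (FeS2:Fe2O3 = 4:2): theoretical n(Fe2O3) = 1.2307 mol; at 92.09% yield, n(Fe2O3) = 1.1334 mol.
Step 2 (Fe2O3:Fe = 1:2): theoretical n(Fe) = 2.2667 mol, so theoretical mass = 2.2667 × 55.85 = 126.60 g.
At 61.19% yield, actual mass of Fe = 126.60 × 0.6119 = 77.465 g.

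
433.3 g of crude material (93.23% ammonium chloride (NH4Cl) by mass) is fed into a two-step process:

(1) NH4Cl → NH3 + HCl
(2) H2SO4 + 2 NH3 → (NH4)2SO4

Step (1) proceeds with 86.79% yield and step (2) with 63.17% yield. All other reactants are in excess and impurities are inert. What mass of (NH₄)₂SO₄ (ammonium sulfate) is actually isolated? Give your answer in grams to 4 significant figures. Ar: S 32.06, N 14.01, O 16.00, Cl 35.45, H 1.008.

273.6 g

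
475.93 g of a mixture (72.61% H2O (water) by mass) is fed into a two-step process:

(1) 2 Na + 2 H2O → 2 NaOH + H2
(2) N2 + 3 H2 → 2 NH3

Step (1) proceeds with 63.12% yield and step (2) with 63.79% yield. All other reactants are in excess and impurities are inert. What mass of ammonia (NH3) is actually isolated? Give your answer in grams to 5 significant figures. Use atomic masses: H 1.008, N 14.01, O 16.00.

43.853 g

Pure H2O = 475.93 × 0.7261 = 345.573 g.
M(H2O) = 2(1.008) + 16.00 = 18.016 g/mol.
M(NH3) = 14.01 + 3(1.008) = 17.034 g/mol.
n(H2O) = 345.573 / 18.016 = 19.1814 mol.
Step 1 (H2O:H2 = 2:1): theoretical n(H2) = 9.59072 mol; at 63.12% yield, n(H2) = 6.05366 mol.
Step 2 (H2:NH3 = 3:2): theoretical n(NH3) = 4.03577 mol, so theoretical mass = 4.03577 × 17.034 = 68.7454 g.
At 63.79% yield, actual mass of NH3 = 68.7454 × 0.6379 = 43.8527 g.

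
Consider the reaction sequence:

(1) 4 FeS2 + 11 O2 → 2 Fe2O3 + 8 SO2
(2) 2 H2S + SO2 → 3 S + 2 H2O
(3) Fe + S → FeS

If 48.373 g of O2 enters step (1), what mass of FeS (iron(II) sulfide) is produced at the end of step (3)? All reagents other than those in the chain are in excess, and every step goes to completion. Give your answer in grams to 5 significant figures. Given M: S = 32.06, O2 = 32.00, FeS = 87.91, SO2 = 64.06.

n(O2) = 48.373 / 32.00 = 1.51166 mol.
Reaction (1): O2→SO2 ratio 11:8 ⇒ n(SO2) = 1.09939 mol.
Reaction (2): SO2→S ratio 1:3 ⇒ n(S) = 3.29816 mol.
Reaction (3): S→FeS ratio 1:1 ⇒ n(FeS) = 3.29816 mol.
Mass of FeS = 3.29816 × 87.91 = 289.941 g.

289.94 g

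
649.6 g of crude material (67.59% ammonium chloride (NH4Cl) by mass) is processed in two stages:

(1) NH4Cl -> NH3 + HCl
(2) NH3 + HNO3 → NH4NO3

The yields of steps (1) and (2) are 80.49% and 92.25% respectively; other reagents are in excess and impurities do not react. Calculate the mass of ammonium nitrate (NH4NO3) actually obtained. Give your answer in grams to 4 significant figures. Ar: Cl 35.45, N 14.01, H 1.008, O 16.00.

Pure NH4Cl = 649.6 × 0.6759 = 439.06 g.
M(NH4Cl) = 14.01 + 4(1.008) + 35.45 = 53.492 g/mol.
M(NH4NO3) = 2(14.01) + 4(1.008) + 3(16.00) = 80.052 g/mol.
n(NH4Cl) = 439.06 / 53.492 = 8.2080 mol.
Step 1 (NH4Cl:NH3 = 1:1): theoretical n(NH3) = 8.2080 mol; at 80.49% yield, n(NH3) = 6.6067 mol.
Step 2 (NH3:NH4NO3 = 1:1): theoretical n(NH4NO3) = 6.6067 mol, so theoretical mass = 6.6067 × 80.052 = 528.88 g.
At 92.25% yield, actual mass of NH4NO3 = 528.88 × 0.9225 = 487.89 g.

487.9 g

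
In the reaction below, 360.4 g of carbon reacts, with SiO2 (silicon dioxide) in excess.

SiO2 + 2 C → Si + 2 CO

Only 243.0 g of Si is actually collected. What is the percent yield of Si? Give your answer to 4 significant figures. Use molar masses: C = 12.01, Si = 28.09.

57.66 %

n(C) = 360.40 g / 12.01 g/mol = 30.008 mol.
From the equation the C:Si mole ratio is 2:1, so n(Si) = 30.008 × 1/2 = 15.004 mol.
Mass of Si = 15.004 mol × 28.09 g/mol = 421.47 g.
This is the theoretical yield. Percent yield = 243.0 g / 421.47 g × 100% = 57.656%.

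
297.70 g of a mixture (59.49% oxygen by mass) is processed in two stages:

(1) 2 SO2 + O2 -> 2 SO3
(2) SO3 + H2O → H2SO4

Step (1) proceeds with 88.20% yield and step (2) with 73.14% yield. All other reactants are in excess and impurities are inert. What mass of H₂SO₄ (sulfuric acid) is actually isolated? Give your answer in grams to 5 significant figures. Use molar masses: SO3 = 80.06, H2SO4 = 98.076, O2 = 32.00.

700.31 g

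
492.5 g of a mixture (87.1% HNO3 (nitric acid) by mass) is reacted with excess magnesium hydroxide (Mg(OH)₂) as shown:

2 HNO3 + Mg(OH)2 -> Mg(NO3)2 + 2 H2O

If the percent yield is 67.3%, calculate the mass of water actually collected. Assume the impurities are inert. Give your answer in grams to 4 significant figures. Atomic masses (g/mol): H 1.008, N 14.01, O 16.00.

Pure HNO3 available = 492.5 g × 0.871 = 428.97 g.
M(HNO3) = 1.008 + 14.01 + 3(16.00) = 63.018 g/mol.
M(H2O) = 2(1.008) + 16.00 = 18.016 g/mol.
n(HNO3) = 428.97 g / 63.018 g/mol = 6.8071 mol.
From the equation the HNO3:H2O mole ratio is 2:2, so n(H2O) = 6.8071 × 2/2 = 6.8071 mol.
Mass of H2O = 6.8071 mol × 18.016 g/mol = 122.64 g.
Actual mass collected = 122.64 g × 0.673 = 82.534 g.

82.53 g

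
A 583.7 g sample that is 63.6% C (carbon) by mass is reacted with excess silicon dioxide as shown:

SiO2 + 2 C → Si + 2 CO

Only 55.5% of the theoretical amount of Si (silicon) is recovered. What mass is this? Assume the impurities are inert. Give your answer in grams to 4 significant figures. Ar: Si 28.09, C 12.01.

Pure C available = 583.7 g × 0.636 = 371.23 g.
M(C) = 12.01 g/mol.
M(Si) = 28.09 g/mol.
n(C) = 371.23 g / 12.01 g/mol = 30.910 mol.
From the equation the C:Si mole ratio is 2:1, so n(Si) = 30.910 × 1/2 = 15.455 mol.
Mass of Si = 15.455 mol × 28.09 g/mol = 434.14 g.
Actual mass collected = 434.14 g × 0.555 = 240.95 g.

240.9 g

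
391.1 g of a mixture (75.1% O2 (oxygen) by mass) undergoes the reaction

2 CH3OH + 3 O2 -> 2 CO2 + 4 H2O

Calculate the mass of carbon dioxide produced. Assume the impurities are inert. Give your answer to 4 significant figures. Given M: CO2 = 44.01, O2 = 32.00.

269.3 g

Mass of pure O2 = 391.1 g × 0.751 = 293.72 g.
n(O2) = 293.72 g / 32.00 g/mol = 9.1786 mol.
From the equation the O2:CO2 mole ratio is 3:2, so n(CO2) = 9.1786 × 2/3 = 6.1191 mol.
Mass of CO2 = 6.1191 mol × 44.01 g/mol = 269.30 g.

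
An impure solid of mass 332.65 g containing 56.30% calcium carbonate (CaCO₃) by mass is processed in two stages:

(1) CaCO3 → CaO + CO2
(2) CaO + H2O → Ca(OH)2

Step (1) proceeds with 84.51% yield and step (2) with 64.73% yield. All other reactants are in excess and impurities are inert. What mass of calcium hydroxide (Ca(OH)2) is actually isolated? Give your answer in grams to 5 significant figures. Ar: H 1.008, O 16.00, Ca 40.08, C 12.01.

75.843 g

Pure CaCO3 = 332.65 × 0.5630 = 187.282 g.
M(CaCO3) = 40.08 + 12.01 + 3(16.00) = 100.09 g/mol.
M(Ca(OH)2) = 40.08 + 2(16.00) + 2(1.008) = 74.096 g/mol.
n(CaCO3) = 187.282 / 100.09 = 1.87114 mol.
Step 1 (CaCO3:CaO = 1:1): theoretical n(CaO) = 1.87114 mol; at 84.51% yield, n(CaO) = 1.58130 mol.
Step 2 (CaO:Ca(OH)2 = 1:1): theoretical n(Ca(OH)2) = 1.58130 mol, so theoretical mass = 1.58130 × 74.096 = 117.168 g.
At 64.73% yield, actual mass of Ca(OH)2 = 117.168 × 0.6473 = 75.8427 g.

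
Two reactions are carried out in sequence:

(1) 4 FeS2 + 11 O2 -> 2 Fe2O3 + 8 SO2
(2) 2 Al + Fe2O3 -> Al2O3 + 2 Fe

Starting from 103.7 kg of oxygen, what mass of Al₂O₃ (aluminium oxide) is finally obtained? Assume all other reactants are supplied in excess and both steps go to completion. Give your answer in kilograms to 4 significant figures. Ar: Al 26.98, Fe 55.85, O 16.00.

M(O2) = 2(16.00) = 32.00 g/mol.
M(Al2O3) = 2(26.98) + 3(16.00) = 101.96 g/mol.
103.7 kg = 103700 g.
n(O2) = 103700 / 32.00 = 3240.6 mol.
Step 1 gives a 11:2 ratio of O2 to Fe2O3, so n(Fe2O3) = 589.20 mol.
In step 2 the Fe2O3:Al2O3 ratio is 1:1, so n(Al2O3) = 589.20 mol.
Mass of Al2O3 = 589.20 × 101.96 = 60075 g = 60.08 kg.

60.08 kg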